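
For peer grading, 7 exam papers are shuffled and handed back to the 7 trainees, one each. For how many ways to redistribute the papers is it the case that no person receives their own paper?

!7 = 7! · Σ_{k=0}^{7} (-1)^k/k!
= 7! - 7!/1! + 7!/2! - 7!/3! + 7!/4! - 7!/5! + 7!/6! - 7!/7!
= 5040 - 5040 + 2520 - 840 + 210 - 42 + 7 - 1
= 1854

1854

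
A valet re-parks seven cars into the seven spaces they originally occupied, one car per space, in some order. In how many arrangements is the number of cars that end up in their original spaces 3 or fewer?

4948

# with exactly i fixed is C(7,i)·!(7-i); sum over i=0..3:
  i=0: C(7,0)·!7 = 1·1854 = 1854
  i=1: C(7,1)·!6 = 7·265 = 1855
  i=2: C(7,2)·!5 = 21·44 = 924
  i=3: C(7,3)·!4 = 35·9 = 315
Total = 4948.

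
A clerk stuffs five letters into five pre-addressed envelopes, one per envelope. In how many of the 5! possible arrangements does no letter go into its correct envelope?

44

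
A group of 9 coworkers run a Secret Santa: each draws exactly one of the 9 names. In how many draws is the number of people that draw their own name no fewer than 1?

229384

Sum C(9,i)·!(9-i) for i = 1..9:
  i=1: C(9,1)·!8 = 9·14833 = 133497
  i=2: C(9,2)·!7 = 36·1854 = 66744
  i=3: C(9,3)·!6 = 84·265 = 22260
  i=4: C(9,4)·!5 = 126·44 = 5544
  i=5: C(9,5)·!4 = 126·9 = 1134
  i=6: C(9,6)·!3 = 84·2 = 168
  i=7: C(9,7)·!2 = 36·1 = 36
  i=8: C(9,8)·!1 = 9·0 = 0
  i=9: C(9,9)·!0 = 1·1 = 1
Total = 229384.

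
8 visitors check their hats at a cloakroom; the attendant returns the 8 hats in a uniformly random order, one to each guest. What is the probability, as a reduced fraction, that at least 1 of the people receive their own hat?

Favorable outcomes: Σ_{i≥1} C(8,i)·!(8-i) = 8·1854 + 28·265 + 56·44 + 70·9 + 56·2 + 28·1 + 8·0 + 1·1 = 25487.
Total outcomes: 8! = 40320.
Probability = 25487/40320 = 3641/5760.

3641/5760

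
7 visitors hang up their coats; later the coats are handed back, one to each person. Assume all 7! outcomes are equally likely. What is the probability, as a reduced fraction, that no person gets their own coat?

Favorable outcomes: !7 = 1854.
Total outcomes: 7! = 5040.
Probability = 1854/5040 = 103/280.

103/280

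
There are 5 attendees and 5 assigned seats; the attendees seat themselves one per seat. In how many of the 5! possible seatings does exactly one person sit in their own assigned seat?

45

Choose which one of the 5 is fixed: C(5,1) = 5.
The other 4 form a derangement: !4 = 9.
Total: 5 × 9 = 45.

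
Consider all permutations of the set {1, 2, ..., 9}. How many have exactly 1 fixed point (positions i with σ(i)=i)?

133497

Pick the single fixed position: C(9,1) = 9 ways.
The remaining 8 must be deranged: !8 = 14833.
Total: 9 × 14833 = 133497.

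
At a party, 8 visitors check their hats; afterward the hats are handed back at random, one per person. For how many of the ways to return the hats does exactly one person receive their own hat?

14832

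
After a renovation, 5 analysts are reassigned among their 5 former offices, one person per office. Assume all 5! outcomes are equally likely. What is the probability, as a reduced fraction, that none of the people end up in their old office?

Favorable outcomes: !5 = 44.
Total outcomes: 5! = 120.
Probability = 44/120 = 11/30.

11/30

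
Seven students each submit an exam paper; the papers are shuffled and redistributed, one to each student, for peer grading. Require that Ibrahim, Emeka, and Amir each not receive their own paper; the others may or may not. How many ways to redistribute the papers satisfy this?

3216

Inclusion-exclusion on the 3 forbidden self-matches:
Σ_{j=0}^{3} (-1)^j C(3,j)(7-j)!
= C(3,0)·7! - C(3,1)·6! + C(3,2)·5! - C(3,3)·4!
= 5040 - 2160 + 360 - 24
= 3216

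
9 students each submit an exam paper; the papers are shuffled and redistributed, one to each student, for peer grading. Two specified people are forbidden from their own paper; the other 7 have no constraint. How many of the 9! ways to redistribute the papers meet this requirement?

Inclusion-exclusion on the 2 forbidden self-matches:
Σ_{j=0}^{2} (-1)^j C(2,j)(9-j)!
= C(2,0)·9! - C(2,1)·8! + C(2,2)·7!
= 362880 - 80640 + 5040
= 287280

287280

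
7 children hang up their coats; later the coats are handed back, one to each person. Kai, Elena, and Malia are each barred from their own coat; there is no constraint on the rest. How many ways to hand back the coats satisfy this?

3216

Let A_j be the event that the j-th constrained one is fixed. By inclusion-exclusion over the 3 events:
Σ_{j=0}^{3} (-1)^j C(3,j)(7-j)!
= C(3,0)·7! - C(3,1)·6! + C(3,2)·5! - C(3,3)·4!
= 5040 - 2160 + 360 - 24
= 3216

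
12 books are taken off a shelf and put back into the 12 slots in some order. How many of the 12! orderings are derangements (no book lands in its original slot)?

Recurrence: !12 = 12·!11 + (-1)^12.
!12 = 12·14684570 + 1 = 176214841

176214841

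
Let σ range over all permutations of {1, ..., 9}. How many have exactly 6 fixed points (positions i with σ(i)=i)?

Choose which 6 of the 9 are fixed: C(9,6) = 84.
The other 3 form a derangement: !3 = 2.
Total: 84 × 2 = 168.

168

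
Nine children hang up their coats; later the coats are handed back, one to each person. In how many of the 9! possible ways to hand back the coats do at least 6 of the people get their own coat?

205

# with exactly i fixed is C(9,i)·!(9-i); sum over i=6..9:
  i=6: C(9,6)·!3 = 84·2 = 168
  i=7: C(9,7)·!2 = 36·1 = 36
  i=8: C(9,8)·!1 = 9·0 = 0
  i=9: C(9,9)·!0 = 1·1 = 1
Total = 205.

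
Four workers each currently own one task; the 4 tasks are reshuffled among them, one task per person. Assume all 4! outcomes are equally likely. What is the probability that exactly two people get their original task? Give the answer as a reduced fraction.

1/4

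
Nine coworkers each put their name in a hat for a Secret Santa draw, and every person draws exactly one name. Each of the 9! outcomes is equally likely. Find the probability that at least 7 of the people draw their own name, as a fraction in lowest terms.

37/362880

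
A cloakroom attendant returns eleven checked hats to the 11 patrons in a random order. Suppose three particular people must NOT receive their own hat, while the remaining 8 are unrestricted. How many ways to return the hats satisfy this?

Let A_j be the event that the j-th constrained one is fixed. By inclusion-exclusion over the 3 events:
Σ_{j=0}^{3} (-1)^j C(3,j)(11-j)!
= C(3,0)·11! - C(3,1)·10! + C(3,2)·9! - C(3,3)·8!
= 39916800 - 10886400 + 1088640 - 40320
= 30078720

30078720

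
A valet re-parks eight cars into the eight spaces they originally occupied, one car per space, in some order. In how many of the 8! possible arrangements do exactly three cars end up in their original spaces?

Choose which 3 of the 8 are fixed: C(8,3) = 56.
The remaining 5 must be deranged: !5 = 44.
Total: 56 × 44 = 2464.

2464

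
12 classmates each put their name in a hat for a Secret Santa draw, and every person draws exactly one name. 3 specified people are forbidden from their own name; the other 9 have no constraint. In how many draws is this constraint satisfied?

369774720

Let A_j be the event that the j-th constrained one is fixed. By inclusion-exclusion over the 3 events:
Σ_{j=0}^{3} (-1)^j C(3,j)(12-j)!
= C(3,0)·12! - C(3,1)·11! + C(3,2)·10! - C(3,3)·9!
= 479001600 - 119750400 + 10886400 - 362880
= 369774720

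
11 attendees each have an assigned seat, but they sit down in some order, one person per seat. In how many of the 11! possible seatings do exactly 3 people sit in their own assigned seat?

2447445

Choose which 3 of the 11 are fixed: C(11,3) = 165.
The other 8 form a derangement: !8 = 14833.
Total: 165 × 14833 = 2447445.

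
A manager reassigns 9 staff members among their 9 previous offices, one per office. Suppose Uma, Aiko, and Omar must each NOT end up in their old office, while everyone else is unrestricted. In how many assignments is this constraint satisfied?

256320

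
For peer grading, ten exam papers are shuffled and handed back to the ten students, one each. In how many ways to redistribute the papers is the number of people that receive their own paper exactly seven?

240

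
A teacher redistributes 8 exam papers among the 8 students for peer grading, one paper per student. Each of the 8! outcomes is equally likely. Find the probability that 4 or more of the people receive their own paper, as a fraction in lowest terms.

257/13440

Favorable outcomes: Σ_{i≥4} C(8,i)·!(8-i) = 70·9 + 56·2 + 28·1 + 8·0 + 1·1 = 771.
Total outcomes: 8! = 40320.
Probability = 771/40320 = 257/13440.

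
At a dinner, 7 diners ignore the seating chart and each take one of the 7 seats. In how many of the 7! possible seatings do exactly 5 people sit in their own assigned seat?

21

Choose which 5 of the 7 are fixed: C(7,5) = 21.
The remaining 2 must be deranged: !2 = 1.
Total: 21 × 1 = 21.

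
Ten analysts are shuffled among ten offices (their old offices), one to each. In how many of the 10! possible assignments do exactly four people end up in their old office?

55650

Pick the 4 fixed positions: C(10,4) = 210 ways.
The other 6 form a derangement: !6 = 265.
Total: 210 × 265 = 55650.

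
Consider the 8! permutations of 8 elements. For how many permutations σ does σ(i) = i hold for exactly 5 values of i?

Pick the 5 fixed positions: C(8,5) = 56 ways.
The remaining 3 must be deranged: !3 = 2.
Total: 56 × 2 = 112.

112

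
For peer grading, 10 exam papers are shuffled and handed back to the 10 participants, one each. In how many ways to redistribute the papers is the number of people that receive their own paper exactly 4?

55650

Choose which 4 of the 10 are fixed: C(10,4) = 210.
The other 6 form a derangement: !6 = 265.
Total: 210 × 265 = 55650.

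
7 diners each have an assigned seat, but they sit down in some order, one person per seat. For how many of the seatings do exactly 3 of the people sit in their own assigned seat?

Pick the 3 fixed positions: C(7,3) = 35 ways.
The other 4 form a derangement: !4 = 9.
Total: 35 × 9 = 315.

315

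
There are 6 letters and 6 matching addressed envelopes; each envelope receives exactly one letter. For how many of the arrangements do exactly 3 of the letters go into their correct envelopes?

Pick the 3 fixed positions: C(6,3) = 20 ways.
The other 3 form a derangement: !3 = 2.
Total: 20 × 2 = 40.

40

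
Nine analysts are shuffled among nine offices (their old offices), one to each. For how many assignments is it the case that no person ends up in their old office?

133496

The subfactorial !9 = [9!/e] (nearest integer).
9! = 362880, and 362880/e ≈ 133496.09, so !9 = 133496.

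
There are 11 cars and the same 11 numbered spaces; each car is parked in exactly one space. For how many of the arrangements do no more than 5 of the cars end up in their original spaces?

39893116

Sum C(11,i)·!(11-i) for i = 0..5:
  i=0: C(11,0)·!11 = 1·14684570 = 14684570
  i=1: C(11,1)·!10 = 11·1334961 = 14684571
  i=2: C(11,2)·!9 = 55·133496 = 7342280
  i=3: C(11,3)·!8 = 165·14833 = 2447445
  i=4: C(11,4)·!7 = 330·1854 = 611820
  i=5: C(11,5)·!6 = 462·265 = 122430
Total = 39893116.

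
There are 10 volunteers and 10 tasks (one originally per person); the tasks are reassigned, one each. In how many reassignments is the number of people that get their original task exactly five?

11088

Pick the 5 fixed positions: C(10,5) = 252 ways.
The remaining 5 must be deranged: !5 = 44.
Total: 252 × 44 = 11088.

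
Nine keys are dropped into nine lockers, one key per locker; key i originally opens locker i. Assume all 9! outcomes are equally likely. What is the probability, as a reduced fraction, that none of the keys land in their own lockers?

Favorable outcomes: !9 = 133496.
Total outcomes: 9! = 362880.
Probability = 133496/362880 = 16687/45360.

16687/45360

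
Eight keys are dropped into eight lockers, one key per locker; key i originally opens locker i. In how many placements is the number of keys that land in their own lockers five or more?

Sum C(8,i)·!(8-i) for i = 5..8:
  i=5: C(8,5)·!3 = 56·2 = 112
  i=6: C(8,6)·!2 = 28·1 = 28
  i=7: C(8,7)·!1 = 8·0 = 0
  i=8: C(8,8)·!0 = 1·1 = 1
Total = 141.

141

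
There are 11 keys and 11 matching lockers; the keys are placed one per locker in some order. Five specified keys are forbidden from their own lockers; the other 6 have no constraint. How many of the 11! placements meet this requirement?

Let A_j be the event that the j-th constrained one is fixed. By inclusion-exclusion over the 5 events:
Σ_{j=0}^{5} (-1)^j C(5,j)(11-j)!
= C(5,0)·11! - C(5,1)·10! + C(5,2)·9! - C(5,3)·8! + C(5,4)·7! - C(5,5)·6!
= 39916800 - 18144000 + 3628800 - 403200 + 25200 - 720
= 25022880

25022880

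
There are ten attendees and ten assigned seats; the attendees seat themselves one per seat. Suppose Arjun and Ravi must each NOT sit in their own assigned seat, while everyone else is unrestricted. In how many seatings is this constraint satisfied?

Let A_j be the event that the j-th constrained one is fixed. By inclusion-exclusion over the 2 events:
Σ_{j=0}^{2} (-1)^j C(2,j)(10-j)!
= C(2,0)·10! - C(2,1)·9! + C(2,2)·8!
= 3628800 - 725760 + 40320
= 2943360

2943360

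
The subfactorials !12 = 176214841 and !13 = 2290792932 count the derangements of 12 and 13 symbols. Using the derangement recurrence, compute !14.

32071101049

!14 = (14-1)·(!13 + !12) = 13·(2290792932 + 176214841) = 13·2467007773 = 32071101049.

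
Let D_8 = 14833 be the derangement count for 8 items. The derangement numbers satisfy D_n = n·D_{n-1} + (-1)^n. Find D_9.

133496

D_9 = 9·14833 - 1 = 133496.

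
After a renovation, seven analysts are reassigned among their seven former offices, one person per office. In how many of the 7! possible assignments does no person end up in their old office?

1854

By inclusion-exclusion, !7 = Σ (-1)^k · 7!/k! for k=0..7
= 7! - 7!/1! + 7!/2! - 7!/3! + 7!/4! - 7!/5! + 7!/6! - 7!/7!
= 5040 - 5040 + 2520 - 840 + 210 - 42 + 7 - 1
= 1854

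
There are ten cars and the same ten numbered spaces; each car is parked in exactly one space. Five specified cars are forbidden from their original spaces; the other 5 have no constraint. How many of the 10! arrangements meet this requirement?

2170680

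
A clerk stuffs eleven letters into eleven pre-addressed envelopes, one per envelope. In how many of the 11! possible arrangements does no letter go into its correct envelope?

!11 is the nearest integer to 11!/e.
11! = 39916800, and 39916800/e ≈ 14684570.08, so !11 = 14684570.

14684570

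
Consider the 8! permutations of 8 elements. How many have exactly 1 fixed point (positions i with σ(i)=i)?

14832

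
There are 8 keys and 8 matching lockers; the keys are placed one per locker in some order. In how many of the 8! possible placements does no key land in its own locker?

14833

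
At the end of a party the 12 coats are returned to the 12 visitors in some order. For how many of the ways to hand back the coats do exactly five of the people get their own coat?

Choose which 5 of the 12 are fixed: C(12,5) = 792.
The other 7 form a derangement: !7 = 1854.
Total: 792 × 1854 = 1468368.

1468368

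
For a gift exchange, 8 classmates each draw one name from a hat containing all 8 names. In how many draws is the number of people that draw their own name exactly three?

Pick the 3 fixed positions: C(8,3) = 56 ways.
The remaining 5 must be deranged: !5 = 44.
Total: 56 × 44 = 2464.

2464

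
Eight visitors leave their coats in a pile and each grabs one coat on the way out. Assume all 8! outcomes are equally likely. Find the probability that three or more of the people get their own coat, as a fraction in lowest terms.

Favorable outcomes: Σ_{i≥3} C(8,i)·!(8-i) = 56·44 + 70·9 + 56·2 + 28·1 + 8·0 + 1·1 = 3235.
Total outcomes: 8! = 40320.
Probability = 3235/40320 = 647/8064.

647/8064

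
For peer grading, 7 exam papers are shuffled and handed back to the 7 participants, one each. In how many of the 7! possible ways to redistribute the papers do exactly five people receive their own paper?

Choose which 5 of the 7 are fixed: C(7,5) = 21.
The remaining 2 must be deranged: !2 = 1.
Total: 21 × 1 = 21.

21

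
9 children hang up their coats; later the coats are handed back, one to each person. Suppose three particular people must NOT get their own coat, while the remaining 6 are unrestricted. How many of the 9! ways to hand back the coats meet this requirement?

256320

Inclusion-exclusion on the 3 forbidden self-matches:
Σ_{j=0}^{3} (-1)^j C(3,j)(9-j)!
= C(3,0)·9! - C(3,1)·8! + C(3,2)·7! - C(3,3)·6!
= 362880 - 120960 + 15120 - 720
= 256320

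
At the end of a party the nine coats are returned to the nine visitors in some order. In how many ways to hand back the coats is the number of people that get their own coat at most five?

362675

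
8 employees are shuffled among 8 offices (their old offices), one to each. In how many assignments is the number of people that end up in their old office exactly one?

14832

Choose which one of the 8 is fixed: C(8,1) = 8.
The other 7 form a derangement: !7 = 1854.
Total: 8 × 1854 = 14832.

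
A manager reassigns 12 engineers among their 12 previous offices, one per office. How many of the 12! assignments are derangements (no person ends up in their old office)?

Recurrence: !12 = 11·(!11 + !10).
!12 = 11·(14684570 + 1334961) = 11·16019531 = 176214841

176214841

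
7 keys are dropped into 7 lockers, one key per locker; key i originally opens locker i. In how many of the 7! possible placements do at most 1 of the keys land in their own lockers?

3709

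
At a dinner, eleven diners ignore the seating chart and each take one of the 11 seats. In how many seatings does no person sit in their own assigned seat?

Use !n = (n-1)(!(n-1) + !(n-2)).
!11 = 10·(1334961 + 133496) = 10·1468457 = 14684570

14684570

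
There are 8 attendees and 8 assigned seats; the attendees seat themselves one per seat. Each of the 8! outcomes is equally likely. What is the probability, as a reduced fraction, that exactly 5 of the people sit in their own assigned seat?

Favorable outcomes: C(8,5)·!3 = 56·2 = 112.
Total outcomes: 8! = 40320.
Probability = 112/40320 = 1/360.

1/360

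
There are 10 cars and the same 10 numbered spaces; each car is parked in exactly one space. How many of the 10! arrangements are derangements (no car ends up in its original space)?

Recurrence: !10 = 10·!9 + (-1)^10.
!10 = 10·133496 + 1 = 1334961

1334961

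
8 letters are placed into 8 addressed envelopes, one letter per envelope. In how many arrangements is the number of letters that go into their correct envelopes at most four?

40179

# with exactly i fixed is C(8,i)·!(8-i); sum over i=0..4:
  i=0: C(8,0)·!8 = 1·14833 = 14833
  i=1: C(8,1)·!7 = 8·1854 = 14832
  i=2: C(8,2)·!6 = 28·265 = 7420
  i=3: C(8,3)·!5 = 56·44 = 2464
  i=4: C(8,4)·!4 = 70·9 = 630
Total = 40179.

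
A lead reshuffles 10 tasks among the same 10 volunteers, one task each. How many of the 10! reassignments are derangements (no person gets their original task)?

1334961

By inclusion-exclusion, !10 = Σ (-1)^k · 10!/k! for k=0..10
= 10! - 10!/1! + 10!/2! - 10!/3! + 10!/4! - 10!/5! + 10!/6! - 10!/7! + 10!/8! - 10!/9! + 10!/10!
= 3628800 - 3628800 + 1814400 - 604800 + 151200 - 30240 + 5040 - 720 + 90 - 10 + 1
= 1334961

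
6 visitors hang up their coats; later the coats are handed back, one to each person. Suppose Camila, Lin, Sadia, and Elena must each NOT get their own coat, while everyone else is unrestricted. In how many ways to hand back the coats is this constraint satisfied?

Let A_j be the event that the j-th constrained one is fixed. By inclusion-exclusion over the 4 events:
Σ_{j=0}^{4} (-1)^j C(4,j)(6-j)!
= C(4,0)·6! - C(4,1)·5! + C(4,2)·4! - C(4,3)·3! + C(4,4)·2!
= 720 - 480 + 144 - 24 + 2
= 362

362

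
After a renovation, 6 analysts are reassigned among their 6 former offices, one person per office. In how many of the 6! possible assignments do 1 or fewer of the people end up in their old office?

529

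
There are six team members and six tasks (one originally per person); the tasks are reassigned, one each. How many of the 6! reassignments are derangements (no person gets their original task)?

Recurrence: !6 = 5·(!5 + !4).
!6 = 5·(44 + 9) = 5·53 = 265

265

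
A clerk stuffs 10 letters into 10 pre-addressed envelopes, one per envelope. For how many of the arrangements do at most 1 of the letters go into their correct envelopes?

# with exactly i fixed is C(10,i)·!(10-i); sum over i=0..1:
  i=0: C(10,0)·!10 = 1·1334961 = 1334961
  i=1: C(10,1)·!9 = 10·133496 = 1334960
Total = 2669921.

2669921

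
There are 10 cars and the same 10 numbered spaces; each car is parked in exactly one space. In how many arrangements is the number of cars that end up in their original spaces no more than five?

Sum C(10,i)·!(10-i) for i = 0..5:
  i=0: C(10,0)·!10 = 1·1334961 = 1334961
  i=1: C(10,1)·!9 = 10·133496 = 1334960
  i=2: C(10,2)·!8 = 45·14833 = 667485
  i=3: C(10,3)·!7 = 120·1854 = 222480
  i=4: C(10,4)·!6 = 210·265 = 55650
  i=5: C(10,5)·!5 = 252·44 = 11088
Total = 3626624.

3626624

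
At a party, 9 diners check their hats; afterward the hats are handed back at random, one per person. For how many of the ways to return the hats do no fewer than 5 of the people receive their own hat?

1339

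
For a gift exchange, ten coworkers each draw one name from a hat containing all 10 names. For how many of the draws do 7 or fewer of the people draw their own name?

3628754

Sum C(10,i)·!(10-i) for i = 0..7:
  i=0: C(10,0)·!10 = 1·1334961 = 1334961
  i=1: C(10,1)·!9 = 10·133496 = 1334960
  i=2: C(10,2)·!8 = 45·14833 = 667485
  i=3: C(10,3)·!7 = 120·1854 = 222480
  i=4: C(10,4)·!6 = 210·265 = 55650
  i=5: C(10,5)·!5 = 252·44 = 11088
  i=6: C(10,6)·!4 = 210·9 = 1890
  i=7: C(10,7)·!3 = 120·2 = 240
Total = 3628754.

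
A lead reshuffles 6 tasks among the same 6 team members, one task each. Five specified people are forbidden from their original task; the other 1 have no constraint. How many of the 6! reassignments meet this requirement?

Inclusion-exclusion on the 5 forbidden self-matches:
Σ_{j=0}^{5} (-1)^j C(5,j)(6-j)!
= C(5,0)·6! - C(5,1)·5! + C(5,2)·4! - C(5,3)·3! + C(5,4)·2! - C(5,5)·1!
= 720 - 600 + 240 - 60 + 10 - 1
= 309

309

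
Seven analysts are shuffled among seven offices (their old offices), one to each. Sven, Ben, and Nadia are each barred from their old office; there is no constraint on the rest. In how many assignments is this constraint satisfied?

Let A_j be the event that the j-th constrained one is fixed. By inclusion-exclusion over the 3 events:
Σ_{j=0}^{3} (-1)^j C(3,j)(7-j)!
= C(3,0)·7! - C(3,1)·6! + C(3,2)·5! - C(3,3)·4!
= 5040 - 2160 + 360 - 24
= 3216

3216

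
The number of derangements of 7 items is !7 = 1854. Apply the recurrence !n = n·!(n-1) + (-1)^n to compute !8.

14833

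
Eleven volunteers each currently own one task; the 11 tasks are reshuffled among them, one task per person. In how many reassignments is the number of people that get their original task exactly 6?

20328

Choose which 6 of the 11 are fixed: C(11,6) = 462.
The other 5 form a derangement: !5 = 44.
Total: 462 × 44 = 20328.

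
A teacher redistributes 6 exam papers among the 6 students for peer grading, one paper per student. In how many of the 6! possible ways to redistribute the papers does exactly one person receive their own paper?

264

Pick the single fixed position: C(6,1) = 6 ways.
The remaining 5 must be deranged: !5 = 44.
Total: 6 × 44 = 264.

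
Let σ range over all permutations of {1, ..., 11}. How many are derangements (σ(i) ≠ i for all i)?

Use !n = n·!(n-1) + (-1)^n.
!11 = 11·1334961 - 1 = 14684570

14684570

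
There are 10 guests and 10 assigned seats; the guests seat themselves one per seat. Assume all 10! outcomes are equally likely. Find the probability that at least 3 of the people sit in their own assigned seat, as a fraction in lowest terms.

145697/1814400

Favorable outcomes: Σ_{i≥3} C(10,i)·!(10-i) = 120·1854 + 210·265 + 252·44 + 210·9 + 120·2 + 45·1 + 10·0 + 1·1 = 291394.
Total outcomes: 10! = 3628800.
Probability = 291394/3628800 = 145697/1814400.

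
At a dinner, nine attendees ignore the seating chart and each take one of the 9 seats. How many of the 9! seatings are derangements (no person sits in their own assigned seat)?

133496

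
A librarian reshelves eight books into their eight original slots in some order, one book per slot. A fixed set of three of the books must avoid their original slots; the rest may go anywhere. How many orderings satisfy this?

27240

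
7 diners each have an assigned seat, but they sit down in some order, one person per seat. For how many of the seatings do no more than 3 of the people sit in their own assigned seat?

4948

Sum C(7,i)·!(7-i) for i = 0..3:
  i=0: C(7,0)·!7 = 1·1854 = 1854
  i=1: C(7,1)·!6 = 7·265 = 1855
  i=2: C(7,2)·!5 = 21·44 = 924
  i=3: C(7,3)·!4 = 35·9 = 315
Total = 4948.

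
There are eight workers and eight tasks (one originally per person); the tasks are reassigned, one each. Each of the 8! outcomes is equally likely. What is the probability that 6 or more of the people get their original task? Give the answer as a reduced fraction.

29/40320

Favorable outcomes: Σ_{i≥6} C(8,i)·!(8-i) = 28·1 + 8·0 + 1·1 = 29.
Total outcomes: 8! = 40320.
Probability = 29/40320 = 29/40320.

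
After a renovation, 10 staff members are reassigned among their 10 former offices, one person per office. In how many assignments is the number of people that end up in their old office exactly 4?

Pick the 4 fixed positions: C(10,4) = 210 ways.
The remaining 6 must be deranged: !6 = 265.
Total: 210 × 265 = 55650.

55650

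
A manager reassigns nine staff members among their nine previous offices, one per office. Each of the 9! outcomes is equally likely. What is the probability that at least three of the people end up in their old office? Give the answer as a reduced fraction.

Favorable outcomes: Σ_{i≥3} C(9,i)·!(9-i) = 84·265 + 126·44 + 126·9 + 84·2 + 36·1 + 9·0 + 1·1 = 29143.
Total outcomes: 9! = 362880.
Probability = 29143/362880 = 29143/362880.

29143/362880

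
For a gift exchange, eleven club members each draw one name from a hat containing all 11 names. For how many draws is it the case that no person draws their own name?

14684570

The subfactorial !11 = [11!/e] (nearest integer).
11! = 39916800, and 39916800/e ≈ 14684570.08, so !11 = 14684570.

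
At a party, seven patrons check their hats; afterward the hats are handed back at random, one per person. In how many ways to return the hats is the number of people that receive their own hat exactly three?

315

Pick the 3 fixed positions: C(7,3) = 35 ways.
The other 4 form a derangement: !4 = 9.
Total: 35 × 9 = 315.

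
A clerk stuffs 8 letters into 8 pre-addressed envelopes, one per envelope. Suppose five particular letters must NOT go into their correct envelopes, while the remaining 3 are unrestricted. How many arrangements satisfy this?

21234

Let A_j be the event that the j-th constrained one is fixed. By inclusion-exclusion over the 5 events:
Σ_{j=0}^{5} (-1)^j C(5,j)(8-j)!
= C(5,0)·8! - C(5,1)·7! + C(5,2)·6! - C(5,3)·5! + C(5,4)·4! - C(5,5)·3!
= 40320 - 25200 + 7200 - 1200 + 120 - 6
= 21234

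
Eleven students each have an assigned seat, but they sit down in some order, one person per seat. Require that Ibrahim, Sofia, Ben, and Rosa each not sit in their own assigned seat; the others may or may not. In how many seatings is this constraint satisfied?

Let A_j be the event that the j-th constrained one is fixed. By inclusion-exclusion over the 4 events:
Σ_{j=0}^{4} (-1)^j C(4,j)(11-j)!
= C(4,0)·11! - C(4,1)·10! + C(4,2)·9! - C(4,3)·8! + C(4,4)·7!
= 39916800 - 14515200 + 2177280 - 161280 + 5040
= 27422640

27422640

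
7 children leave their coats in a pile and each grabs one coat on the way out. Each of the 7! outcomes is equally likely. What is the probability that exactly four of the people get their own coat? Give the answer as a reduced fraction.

Favorable outcomes: C(7,4)·!3 = 35·2 = 70.
Total outcomes: 7! = 5040.
Probability = 70/5040 = 1/72.

1/72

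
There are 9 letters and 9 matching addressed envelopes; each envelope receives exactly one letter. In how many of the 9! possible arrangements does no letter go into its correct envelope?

The subfactorial !9 = [9!/e] (nearest integer).
9! = 362880, and 362880/e ≈ 133496.09, so !9 = 133496.

133496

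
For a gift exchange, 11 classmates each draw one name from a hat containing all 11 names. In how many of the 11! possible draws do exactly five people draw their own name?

122430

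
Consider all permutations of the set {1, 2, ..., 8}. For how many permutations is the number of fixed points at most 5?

Sum C(8,i)·!(8-i) for i = 0..5:
  i=0: C(8,0)·!8 = 1·14833 = 14833
  i=1: C(8,1)·!7 = 8·1854 = 14832
  i=2: C(8,2)·!6 = 28·265 = 7420
  i=3: C(8,3)·!5 = 56·44 = 2464
  i=4: C(8,4)·!4 = 70·9 = 630
  i=5: C(8,5)·!3 = 56·2 = 112
Total = 40291.

40291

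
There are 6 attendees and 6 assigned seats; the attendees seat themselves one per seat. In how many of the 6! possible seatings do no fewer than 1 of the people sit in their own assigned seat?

455

# with exactly i fixed is C(6,i)·!(6-i); sum over i=1..6:
  i=1: C(6,1)·!5 = 6·44 = 264
  i=2: C(6,2)·!4 = 15·9 = 135
  i=3: C(6,3)·!3 = 20·2 = 40
  i=4: C(6,4)·!2 = 15·1 = 15
  i=5: C(6,5)·!1 = 6·0 = 0
  i=6: C(6,6)·!0 = 1·1 = 1
Total = 455.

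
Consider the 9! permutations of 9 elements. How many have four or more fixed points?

6883

Sum C(9,i)·!(9-i) for i = 4..9:
  i=4: C(9,4)·!5 = 126·44 = 5544
  i=5: C(9,5)·!4 = 126·9 = 1134
  i=6: C(9,6)·!3 = 84·2 = 168
  i=7: C(9,7)·!2 = 36·1 = 36
  i=8: C(9,8)·!1 = 9·0 = 0
  i=9: C(9,9)·!0 = 1·1 = 1
Total = 6883.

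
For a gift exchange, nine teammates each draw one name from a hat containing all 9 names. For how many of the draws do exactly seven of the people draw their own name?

36

Pick the 7 fixed positions: C(9,7) = 36 ways.
The other 2 form a derangement: !2 = 1.
Total: 36 × 1 = 36.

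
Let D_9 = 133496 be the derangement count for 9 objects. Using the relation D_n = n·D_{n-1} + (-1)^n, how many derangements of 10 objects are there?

D_10 = 10·133496 + 1 = 1334961.

1334961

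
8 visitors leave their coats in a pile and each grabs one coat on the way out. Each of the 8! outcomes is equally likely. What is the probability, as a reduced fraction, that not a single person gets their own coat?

2119/5760

Favorable outcomes: !8 = 14833.
Total outcomes: 8! = 40320.
Probability = 14833/40320 = 2119/5760.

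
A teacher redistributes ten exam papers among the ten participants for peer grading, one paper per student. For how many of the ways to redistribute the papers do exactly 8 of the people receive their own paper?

Pick the 8 fixed positions: C(10,8) = 45 ways.
The other 2 form a derangement: !2 = 1.
Total: 45 × 1 = 45.

45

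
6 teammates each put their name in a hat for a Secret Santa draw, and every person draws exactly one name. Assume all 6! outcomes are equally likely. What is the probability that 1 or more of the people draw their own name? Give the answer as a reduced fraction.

91/144

Favorable outcomes: Σ_{i≥1} C(6,i)·!(6-i) = 6·44 + 15·9 + 20·2 + 15·1 + 6·0 + 1·1 = 455.
Total outcomes: 6! = 720.
Probability = 455/720 = 91/144.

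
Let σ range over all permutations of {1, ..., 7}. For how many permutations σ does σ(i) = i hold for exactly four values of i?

Pick the 4 fixed positions: C(7,4) = 35 ways.
The remaining 3 must be deranged: !3 = 2.
Total: 35 × 2 = 70.

70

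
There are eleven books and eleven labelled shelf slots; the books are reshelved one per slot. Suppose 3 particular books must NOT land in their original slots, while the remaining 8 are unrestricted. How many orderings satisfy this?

Inclusion-exclusion on the 3 forbidden self-matches:
Σ_{j=0}^{3} (-1)^j C(3,j)(11-j)!
= C(3,0)·11! - C(3,1)·10! + C(3,2)·9! - C(3,3)·8!
= 39916800 - 10886400 + 1088640 - 40320
= 30078720

30078720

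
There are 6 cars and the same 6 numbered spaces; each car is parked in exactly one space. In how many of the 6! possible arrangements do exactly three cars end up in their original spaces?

40

Choose which 3 of the 6 are fixed: C(6,3) = 20.
The remaining 3 must be deranged: !3 = 2.
Total: 20 × 2 = 40.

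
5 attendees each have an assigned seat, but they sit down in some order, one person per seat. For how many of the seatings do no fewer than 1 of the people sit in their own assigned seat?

Sum C(5,i)·!(5-i) for i = 1..5:
  i=1: C(5,1)·!4 = 5·9 = 45
  i=2: C(5,2)·!3 = 10·2 = 20
  i=3: C(5,3)·!2 = 10·1 = 10
  i=4: C(5,4)·!1 = 5·0 = 0
  i=5: C(5,5)·!0 = 1·1 = 1
Total = 76.

76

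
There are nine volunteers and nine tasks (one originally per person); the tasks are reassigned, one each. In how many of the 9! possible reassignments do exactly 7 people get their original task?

36

Choose which 7 of the 9 are fixed: C(9,7) = 36.
The remaining 2 must be deranged: !2 = 1.
Total: 36 × 1 = 36.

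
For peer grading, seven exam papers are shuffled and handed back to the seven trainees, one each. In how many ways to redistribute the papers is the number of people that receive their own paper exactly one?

1855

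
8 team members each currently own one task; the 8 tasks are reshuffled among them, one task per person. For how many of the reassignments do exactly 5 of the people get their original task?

112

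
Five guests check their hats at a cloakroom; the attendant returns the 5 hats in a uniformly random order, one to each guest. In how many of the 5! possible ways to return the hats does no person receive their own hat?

44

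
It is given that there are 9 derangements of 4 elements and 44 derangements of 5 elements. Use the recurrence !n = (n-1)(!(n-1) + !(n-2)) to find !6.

265

!6 = (6-1)·(!5 + !4) = 5·(44 + 9) = 5·53 = 265.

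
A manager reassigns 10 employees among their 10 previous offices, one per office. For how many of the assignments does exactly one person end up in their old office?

1334960

Choose which one of the 10 is fixed: C(10,1) = 10.
The remaining 9 must be deranged: !9 = 133496.
Total: 10 × 133496 = 1334960.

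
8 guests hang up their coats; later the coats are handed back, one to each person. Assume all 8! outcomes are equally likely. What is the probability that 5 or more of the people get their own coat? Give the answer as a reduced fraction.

47/13440

Favorable outcomes: Σ_{i≥5} C(8,i)·!(8-i) = 56·2 + 28·1 + 8·0 + 1·1 = 141.
Total outcomes: 8! = 40320.
Probability = 141/40320 = 47/13440.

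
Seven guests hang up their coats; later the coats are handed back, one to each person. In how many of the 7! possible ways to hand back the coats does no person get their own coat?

!7 is the nearest integer to 7!/e.
7! = 5040, and 5040/e ≈ 1854.11, so !7 = 1854.

1854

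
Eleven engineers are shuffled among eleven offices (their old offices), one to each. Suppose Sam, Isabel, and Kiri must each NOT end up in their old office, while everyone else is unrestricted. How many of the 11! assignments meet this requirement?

30078720

Let A_j be the event that the j-th constrained one is fixed. By inclusion-exclusion over the 3 events:
Σ_{j=0}^{3} (-1)^j C(3,j)(11-j)!
= C(3,0)·11! - C(3,1)·10! + C(3,2)·9! - C(3,3)·8!
= 39916800 - 10886400 + 1088640 - 40320
= 30078720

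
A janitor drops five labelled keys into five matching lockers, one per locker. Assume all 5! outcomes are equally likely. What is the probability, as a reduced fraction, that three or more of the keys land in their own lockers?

11/120

Favorable outcomes: Σ_{i≥3} C(5,i)·!(5-i) = 10·1 + 5·0 + 1·1 = 11.
Total outcomes: 5! = 120.
Probability = 11/120 = 11/120.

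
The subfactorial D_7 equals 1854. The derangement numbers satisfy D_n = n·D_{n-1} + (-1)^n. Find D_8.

14833

D_8 = 8·1854 + 1 = 14833.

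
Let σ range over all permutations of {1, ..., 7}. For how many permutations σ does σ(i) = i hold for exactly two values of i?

924

Pick the 2 fixed positions: C(7,2) = 21 ways.
The other 5 form a derangement: !5 = 44.
Total: 21 × 44 = 924.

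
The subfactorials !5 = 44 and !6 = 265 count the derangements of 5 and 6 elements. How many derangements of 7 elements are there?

1854

!7 = (7-1)·(!6 + !5) = 6·(265 + 44) = 6·309 = 1854.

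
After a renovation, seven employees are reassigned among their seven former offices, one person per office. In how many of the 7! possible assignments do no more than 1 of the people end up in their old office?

3709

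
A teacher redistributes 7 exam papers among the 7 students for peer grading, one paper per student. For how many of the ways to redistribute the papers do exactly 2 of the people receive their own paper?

Pick the 2 fixed positions: C(7,2) = 21 ways.
The remaining 5 must be deranged: !5 = 44.
Total: 21 × 44 = 924.

924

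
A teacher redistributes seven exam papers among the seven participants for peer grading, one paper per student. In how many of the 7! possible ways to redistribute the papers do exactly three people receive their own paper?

315

Pick the 3 fixed positions: C(7,3) = 35 ways.
The other 4 form a derangement: !4 = 9.
Total: 35 × 9 = 315.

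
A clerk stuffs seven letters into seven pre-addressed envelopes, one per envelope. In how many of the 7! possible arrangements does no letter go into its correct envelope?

1854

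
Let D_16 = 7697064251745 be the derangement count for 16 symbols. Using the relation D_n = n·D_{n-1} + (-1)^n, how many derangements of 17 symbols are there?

D_17 = 17·7697064251745 - 1 = 130850092279664.

130850092279664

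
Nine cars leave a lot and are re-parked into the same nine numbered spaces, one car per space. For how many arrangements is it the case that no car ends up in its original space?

!9 is the nearest integer to 9!/e.
9! = 362880, and 362880/e ≈ 133496.09, so !9 = 133496.

133496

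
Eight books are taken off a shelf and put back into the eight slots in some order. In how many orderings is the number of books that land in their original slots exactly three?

2464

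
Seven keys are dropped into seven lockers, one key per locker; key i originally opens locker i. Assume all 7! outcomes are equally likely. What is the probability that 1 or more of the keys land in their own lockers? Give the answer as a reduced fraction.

177/280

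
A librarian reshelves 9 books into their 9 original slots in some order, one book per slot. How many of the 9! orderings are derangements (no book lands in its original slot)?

The subfactorial !9 = [9!/e] (nearest integer).
9! = 362880, and 362880/e ≈ 133496.09, so !9 = 133496.

133496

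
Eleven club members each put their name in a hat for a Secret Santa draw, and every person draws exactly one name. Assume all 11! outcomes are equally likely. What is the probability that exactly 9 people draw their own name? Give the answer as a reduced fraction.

Favorable outcomes: C(11,9)·!2 = 55·1 = 55.
Total outcomes: 11! = 39916800.
Probability = 55/39916800 = 1/725760.

1/725760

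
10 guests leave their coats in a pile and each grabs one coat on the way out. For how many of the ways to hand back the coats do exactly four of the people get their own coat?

55650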